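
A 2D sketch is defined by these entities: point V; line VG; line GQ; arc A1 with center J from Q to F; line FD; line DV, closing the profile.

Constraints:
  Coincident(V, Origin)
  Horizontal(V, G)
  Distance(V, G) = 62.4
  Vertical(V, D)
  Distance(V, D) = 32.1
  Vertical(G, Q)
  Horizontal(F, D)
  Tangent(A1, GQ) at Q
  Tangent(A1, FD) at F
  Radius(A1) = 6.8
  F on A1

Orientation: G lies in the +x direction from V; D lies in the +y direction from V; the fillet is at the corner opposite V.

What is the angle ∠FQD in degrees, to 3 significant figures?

38.8°

V is at the origin; V and G share the same y with |VG| = 62.4 and G on the +x side, so G = (62.4, 0.00). V and D share the same x with |VD| = 32.1 and D on the +y side, so D = (0.00, 32.1). The virtual corner opposite V is at (62.4, 32.1). Since A1 is tangent to GQ there, JQ ⟂ GQ and the tangent condition forces JF to be normal to FD, with radius 6.8, so the center J sits 6.8 in from both sides at J = (55.6, 25.3). That places the tangent points at Q = (62.4, 25.3) on GQ and F = (55.6, 32.1) on FD. Then cos ∠FQD = QF·QD / (|QF||QD|), giving 38.8°.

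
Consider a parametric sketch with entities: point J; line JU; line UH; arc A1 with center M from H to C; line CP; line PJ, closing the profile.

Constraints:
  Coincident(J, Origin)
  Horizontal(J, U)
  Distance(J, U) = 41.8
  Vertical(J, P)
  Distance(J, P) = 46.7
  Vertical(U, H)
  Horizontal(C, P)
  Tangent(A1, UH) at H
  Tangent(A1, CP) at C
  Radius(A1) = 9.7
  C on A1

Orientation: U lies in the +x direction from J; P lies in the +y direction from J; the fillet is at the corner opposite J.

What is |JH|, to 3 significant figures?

55.8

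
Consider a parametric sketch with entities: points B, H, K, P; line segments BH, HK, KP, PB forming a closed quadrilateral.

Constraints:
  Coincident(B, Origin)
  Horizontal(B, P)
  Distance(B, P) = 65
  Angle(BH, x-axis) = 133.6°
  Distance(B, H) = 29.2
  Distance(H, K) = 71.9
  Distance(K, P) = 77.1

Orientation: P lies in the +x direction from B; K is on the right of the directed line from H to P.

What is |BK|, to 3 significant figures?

46.8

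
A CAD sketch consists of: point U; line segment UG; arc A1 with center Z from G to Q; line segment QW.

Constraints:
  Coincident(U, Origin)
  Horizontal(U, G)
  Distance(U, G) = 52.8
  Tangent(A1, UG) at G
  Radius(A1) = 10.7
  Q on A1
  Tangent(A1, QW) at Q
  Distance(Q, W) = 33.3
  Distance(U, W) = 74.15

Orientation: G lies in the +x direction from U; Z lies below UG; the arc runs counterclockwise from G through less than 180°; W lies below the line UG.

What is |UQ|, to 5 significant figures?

46.076

U is at the origin; U and G share the same y with |UG| = 52.8 and G on the +x side, so G = (52.800, 0.0000). Since A1 is tangent to UG there, ZG ⟂ UG, so Z = G + (0, -10.7) = (52.800, -10.700). Since ZQ ⟂ QW (tangency), |ZW| = √(10.7² + 33.3²) = 34.977 regardless of where Q sits on A1. So W lies on both circle(U, 74.15) and circle(Z, 34.977); the below-UG intersection is W = (58.815, -45.156). Q is the foot of the tangent from W: Q = (43.328, -15.676).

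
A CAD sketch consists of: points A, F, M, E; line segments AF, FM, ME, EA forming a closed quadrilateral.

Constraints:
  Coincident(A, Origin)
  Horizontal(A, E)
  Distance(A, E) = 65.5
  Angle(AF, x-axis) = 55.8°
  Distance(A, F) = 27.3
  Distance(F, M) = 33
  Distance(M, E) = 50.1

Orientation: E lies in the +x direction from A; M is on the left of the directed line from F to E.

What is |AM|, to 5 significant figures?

59.699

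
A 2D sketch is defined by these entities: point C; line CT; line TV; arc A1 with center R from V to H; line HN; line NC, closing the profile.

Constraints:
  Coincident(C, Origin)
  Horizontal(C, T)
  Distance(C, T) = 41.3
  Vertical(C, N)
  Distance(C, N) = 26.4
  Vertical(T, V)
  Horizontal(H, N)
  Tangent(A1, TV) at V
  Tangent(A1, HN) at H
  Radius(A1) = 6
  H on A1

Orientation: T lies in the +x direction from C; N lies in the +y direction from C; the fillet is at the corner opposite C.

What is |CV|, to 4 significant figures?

46.06

The virtual corner opposite C is at (41.30, 26.40). Tangency of A1 to TV means the radius RV is perpendicular to TV and A1 meets HN tangentially, so RH is at right angles to HN, with radius 6.0, so the center R sits 6.0 in from both sides at R = (35.30, 20.40). That places the tangent points at V = (41.30, 20.40) on TV and H = (35.30, 26.40) on HN. Then |CV| = |V − C| = 46.06.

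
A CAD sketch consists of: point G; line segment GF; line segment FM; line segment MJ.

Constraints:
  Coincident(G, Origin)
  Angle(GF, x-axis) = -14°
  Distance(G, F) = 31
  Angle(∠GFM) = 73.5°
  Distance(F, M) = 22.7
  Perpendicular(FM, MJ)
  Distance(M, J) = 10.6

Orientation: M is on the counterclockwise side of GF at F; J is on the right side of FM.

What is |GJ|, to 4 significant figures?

42.65

∠GFM = 73.5°, so FM runs at -14.0° + (180° − 73.5°) = 92.50° from the x-axis; with |FM| = 22.7, M = F + 22.7·(cos 92.50°, sin 92.50°) = (29.09, 15.18). FM ⟂ MJ; with |MJ| = 10.6 on the right of FM, J = M + 10.6·(0.9990, 0.04362) = (39.68, 15.64). Then |GJ| = |J − G| = 42.65.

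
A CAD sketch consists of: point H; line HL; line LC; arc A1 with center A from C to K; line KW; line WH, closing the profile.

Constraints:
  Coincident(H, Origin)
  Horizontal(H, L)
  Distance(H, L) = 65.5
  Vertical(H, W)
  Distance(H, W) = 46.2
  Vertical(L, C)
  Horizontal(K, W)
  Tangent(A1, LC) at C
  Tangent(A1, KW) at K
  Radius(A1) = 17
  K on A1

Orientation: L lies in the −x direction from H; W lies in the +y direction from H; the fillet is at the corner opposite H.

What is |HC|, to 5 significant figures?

71.714

H is at the origin; HL is horizontal with |HL| = 65.5 and L on the −x side, so L = (-65.500, 0.0000). HW is vertical with |HW| = 46.2 and W on the +y side, so W = (0.0000, 46.200). The virtual corner opposite H is at (-65.500, 46.200). The tangent condition forces AC to be normal to LC and the tangent condition forces AK to be normal to KW, with radius 17.0, so the center A sits 17.0 in from both sides at A = (-48.500, 29.200). That places the tangent points at C = (-65.500, 29.200) on LC and K = (-48.500, 46.200) on KW. Then |HC| = |C − H| = 71.714.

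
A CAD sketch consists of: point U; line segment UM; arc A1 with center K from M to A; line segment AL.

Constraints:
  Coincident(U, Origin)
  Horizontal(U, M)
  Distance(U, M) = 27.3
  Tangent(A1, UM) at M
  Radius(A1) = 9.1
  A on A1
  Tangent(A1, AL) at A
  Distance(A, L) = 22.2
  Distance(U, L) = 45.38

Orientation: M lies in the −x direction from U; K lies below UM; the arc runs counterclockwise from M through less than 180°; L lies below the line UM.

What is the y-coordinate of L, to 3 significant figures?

-32.7

U is at the origin; U and M share the same y with |UM| = 27.3 and M on the −x side, so M = (-27.3, 0.00). A1 meets UM tangentially, so KM is at right angles to UM, so K = M + (0, -9.1) = (-27.3, -9.10). Since KA ⟂ AL (tangency), |KL| = √(9.1² + 22.2²) = 24.0 regardless of where A sits on A1. So L lies on both circle(U, 45.38) and circle(K, 24.0); the below-UM intersection is L = (-31.4, -32.7). A is the foot of the tangent from L: A = (-36.2, -11.1).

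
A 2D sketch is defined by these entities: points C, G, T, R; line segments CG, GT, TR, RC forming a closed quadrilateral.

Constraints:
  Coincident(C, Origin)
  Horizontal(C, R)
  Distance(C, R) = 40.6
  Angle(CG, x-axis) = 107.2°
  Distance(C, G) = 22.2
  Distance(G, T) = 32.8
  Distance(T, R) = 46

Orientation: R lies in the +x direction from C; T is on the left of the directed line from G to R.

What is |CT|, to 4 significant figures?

45.41

Checks: |GT| = 32.80 ✓; |TR| = 46.00 ✓.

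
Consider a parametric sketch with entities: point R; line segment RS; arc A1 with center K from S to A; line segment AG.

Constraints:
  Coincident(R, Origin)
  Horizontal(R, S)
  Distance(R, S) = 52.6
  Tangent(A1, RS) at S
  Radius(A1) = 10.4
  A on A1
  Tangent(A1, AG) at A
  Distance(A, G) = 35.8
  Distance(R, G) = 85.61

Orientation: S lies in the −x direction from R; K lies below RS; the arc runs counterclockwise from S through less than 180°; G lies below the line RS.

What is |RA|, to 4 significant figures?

62.53

Checks: ∠(KS, SR) = 90.00° ✓; |KS| = 10.40 ✓; |KA| = 10.40 ✓; ∠(KA, AG) = 90.00° ✓; |AG| = 35.80 ✓; |RG| = 85.61 ✓.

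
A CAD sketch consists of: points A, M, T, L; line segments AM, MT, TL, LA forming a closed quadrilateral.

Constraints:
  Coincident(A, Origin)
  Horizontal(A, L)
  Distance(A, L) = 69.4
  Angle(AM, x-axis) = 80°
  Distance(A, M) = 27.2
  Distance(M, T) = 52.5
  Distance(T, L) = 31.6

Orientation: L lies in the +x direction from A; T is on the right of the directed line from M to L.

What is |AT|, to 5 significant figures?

41.893

Checks: |MT| = 52.50 ✓; |TL| = 31.60 ✓.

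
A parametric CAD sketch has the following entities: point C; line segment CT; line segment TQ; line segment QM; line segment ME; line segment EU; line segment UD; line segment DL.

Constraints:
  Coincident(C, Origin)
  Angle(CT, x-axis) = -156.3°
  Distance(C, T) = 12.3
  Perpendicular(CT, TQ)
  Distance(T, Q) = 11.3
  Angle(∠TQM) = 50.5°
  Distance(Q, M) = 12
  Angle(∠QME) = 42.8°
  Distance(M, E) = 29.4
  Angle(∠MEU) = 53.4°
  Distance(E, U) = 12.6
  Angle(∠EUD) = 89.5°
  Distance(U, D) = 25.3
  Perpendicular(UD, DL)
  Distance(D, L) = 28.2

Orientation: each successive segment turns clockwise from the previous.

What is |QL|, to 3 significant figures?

37.1

C is at the origin; CT runs at -156.3° with length 12.3, so T = (-11.3, -4.94). CT is perpendicular to TQ, so TQ runs at 114°; with |TQ| = 11.3, Q = (-15.8, 5.40). ∠TQM = 50.5° gives QM at -15.8° from the x-axis; with |QM| = 12.0, M = (-4.26, 2.14). ∠QME = 42.8° gives ME at -153° from the x-axis; with |ME| = 29.4, E = (-30.5, -11.2). ∠MEU = 53.4° gives EU at 80.4° from the x-axis; with |EU| = 12.6, U = (-28.4, 1.21). ∠EUD = 89.5° gives UD at -10.1° from the x-axis; with |UD| = 25.3, D = (-3.44, -3.22). UD ⟂ DL, so DL runs at -100°; with |DL| = 28.2, L = (-8.39, -31.0). Then |QL| = |L − Q| = 37.1.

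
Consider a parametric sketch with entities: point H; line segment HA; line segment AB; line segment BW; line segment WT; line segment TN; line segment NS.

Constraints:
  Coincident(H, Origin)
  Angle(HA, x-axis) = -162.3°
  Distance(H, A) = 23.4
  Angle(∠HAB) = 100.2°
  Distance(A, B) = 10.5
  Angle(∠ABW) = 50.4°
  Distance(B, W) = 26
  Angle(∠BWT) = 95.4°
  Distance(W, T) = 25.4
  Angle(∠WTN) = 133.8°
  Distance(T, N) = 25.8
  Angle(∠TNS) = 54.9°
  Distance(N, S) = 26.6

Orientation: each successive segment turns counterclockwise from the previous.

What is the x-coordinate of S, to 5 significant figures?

-31.415

H is at the origin; HA runs at -162.3° with length 23.4, so A = (-22.292, -7.1144). ∠HAB = 100.2° gives AB at -82.500° from the x-axis; with |AB| = 10.5, B = (-20.922, -17.525). ∠ABW = 50.4° gives BW at 47.100° from the x-axis; with |BW| = 26.0, W = (-3.2230, 1.5216). ∠BWT = 95.4° gives WT at 131.70° from the x-axis; with |WT| = 25.4, T = (-20.120, 20.486). ∠WTN = 133.8° gives TN at 177.90° from the x-axis; with |TN| = 25.8, N = (-45.903, 21.432). ∠TNS = 54.9° gives NS at -57.000° from the x-axis; with |NS| = 26.6, S = (-31.415, -0.87705). So S.x = -31.415.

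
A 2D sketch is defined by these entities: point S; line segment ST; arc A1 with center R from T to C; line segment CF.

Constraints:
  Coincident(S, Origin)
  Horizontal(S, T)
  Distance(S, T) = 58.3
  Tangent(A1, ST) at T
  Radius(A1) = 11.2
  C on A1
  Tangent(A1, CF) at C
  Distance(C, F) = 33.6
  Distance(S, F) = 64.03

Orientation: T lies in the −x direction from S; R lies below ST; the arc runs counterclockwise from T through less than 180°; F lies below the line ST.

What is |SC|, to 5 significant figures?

69.476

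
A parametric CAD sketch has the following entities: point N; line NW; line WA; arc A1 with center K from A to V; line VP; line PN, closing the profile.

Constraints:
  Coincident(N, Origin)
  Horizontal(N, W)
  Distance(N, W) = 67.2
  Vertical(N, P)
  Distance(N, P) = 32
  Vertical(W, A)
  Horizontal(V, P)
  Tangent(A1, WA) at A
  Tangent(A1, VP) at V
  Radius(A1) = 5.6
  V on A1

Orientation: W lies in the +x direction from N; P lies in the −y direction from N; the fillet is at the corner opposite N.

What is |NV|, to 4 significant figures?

69.42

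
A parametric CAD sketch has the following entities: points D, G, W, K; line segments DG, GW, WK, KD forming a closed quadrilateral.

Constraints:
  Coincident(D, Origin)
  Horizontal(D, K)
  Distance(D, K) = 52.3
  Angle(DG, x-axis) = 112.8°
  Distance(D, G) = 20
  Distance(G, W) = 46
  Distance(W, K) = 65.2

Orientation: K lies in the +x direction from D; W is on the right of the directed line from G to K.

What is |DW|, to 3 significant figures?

28.4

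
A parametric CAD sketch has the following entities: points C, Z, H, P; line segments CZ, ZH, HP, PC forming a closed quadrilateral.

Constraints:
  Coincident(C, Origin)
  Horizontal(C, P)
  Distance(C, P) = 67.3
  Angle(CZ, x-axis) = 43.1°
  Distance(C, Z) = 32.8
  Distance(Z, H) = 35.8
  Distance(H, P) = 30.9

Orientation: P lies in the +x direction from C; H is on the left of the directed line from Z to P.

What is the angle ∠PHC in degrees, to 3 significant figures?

78.8°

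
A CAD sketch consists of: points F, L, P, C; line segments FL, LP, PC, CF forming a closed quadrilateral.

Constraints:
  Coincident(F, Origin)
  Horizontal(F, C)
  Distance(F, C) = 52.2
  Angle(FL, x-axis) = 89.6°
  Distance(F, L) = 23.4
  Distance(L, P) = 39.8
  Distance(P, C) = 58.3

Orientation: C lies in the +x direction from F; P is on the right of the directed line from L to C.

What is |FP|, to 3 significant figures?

16.6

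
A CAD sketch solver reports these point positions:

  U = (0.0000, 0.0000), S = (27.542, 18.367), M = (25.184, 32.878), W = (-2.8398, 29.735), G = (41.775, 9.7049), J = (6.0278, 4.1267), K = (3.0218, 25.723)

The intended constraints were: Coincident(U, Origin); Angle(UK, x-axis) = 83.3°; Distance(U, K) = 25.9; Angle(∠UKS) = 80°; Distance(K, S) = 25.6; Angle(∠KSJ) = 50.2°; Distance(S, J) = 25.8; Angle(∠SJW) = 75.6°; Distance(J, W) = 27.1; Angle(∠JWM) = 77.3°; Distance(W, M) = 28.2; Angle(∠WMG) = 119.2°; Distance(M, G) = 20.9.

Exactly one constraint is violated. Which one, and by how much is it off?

Distance(M, G) = 20.9 — off by 7.60.

U = (0.00, 0.00) ✓; UK at 83.30° ✓; |UK| = 25.90 ✓; ∠UKS = 80.00° ✓; |KS| = 25.60 ✓; ∠KSJ = 50.20° ✓; |SJ| = 25.80 ✓; ∠SJW = 75.60° ✓; |JW| = 27.10 ✓; ∠JWM = 77.30° ✓; |WM| = 28.20 ✓; ∠WMG = 119.2° ✓; |MG| = 28.50 ✗.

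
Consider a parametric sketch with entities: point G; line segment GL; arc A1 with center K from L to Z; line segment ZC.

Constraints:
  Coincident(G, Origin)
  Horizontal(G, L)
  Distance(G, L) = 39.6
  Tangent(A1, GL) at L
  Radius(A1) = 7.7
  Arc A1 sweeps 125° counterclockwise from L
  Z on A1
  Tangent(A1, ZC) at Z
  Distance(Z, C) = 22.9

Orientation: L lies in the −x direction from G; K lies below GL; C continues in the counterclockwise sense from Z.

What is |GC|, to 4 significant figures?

45.03

On A1, L sits at bearing 90° from K; a 125° counterclockwise sweep puts Z at bearing 215°, so Z = K + 7.7·(cos 215°, sin 215°) = (-45.91, -12.12). Since A1 is tangent to ZC there, KZ ⟂ ZC, so ZC runs along (−sin 215°, cos 215°); with |ZC| = 22.9, C = (-32.77, -30.88). Then |GC| = |C − G| = 45.03.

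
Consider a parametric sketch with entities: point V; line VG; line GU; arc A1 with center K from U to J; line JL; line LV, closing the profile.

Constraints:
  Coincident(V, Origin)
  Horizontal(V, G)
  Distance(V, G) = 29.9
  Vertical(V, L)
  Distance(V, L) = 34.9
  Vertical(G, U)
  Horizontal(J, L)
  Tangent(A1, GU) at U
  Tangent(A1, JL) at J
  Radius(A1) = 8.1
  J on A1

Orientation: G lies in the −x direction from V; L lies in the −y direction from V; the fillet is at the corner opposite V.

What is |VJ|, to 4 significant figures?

41.15

V is at the origin; V and G share the same y with |VG| = 29.9 and G on the −x side, so G = (-29.90, 0.000). V and L share the same x with |VL| = 34.9 and L on the −y side, so L = (0.000, -34.90). The virtual corner opposite V is at (-29.90, -34.90). A1 meets GU tangentially, so KU is at right angles to GU and tangency of A1 to JL means the radius KJ is perpendicular to JL, with radius 8.1, so the center K sits 8.1 in from both sides at K = (-21.80, -26.80). That places the tangent points at U = (-29.90, -26.80) on GU and J = (-21.80, -34.90) on JL. Then |VJ| = |J − V| = 41.15.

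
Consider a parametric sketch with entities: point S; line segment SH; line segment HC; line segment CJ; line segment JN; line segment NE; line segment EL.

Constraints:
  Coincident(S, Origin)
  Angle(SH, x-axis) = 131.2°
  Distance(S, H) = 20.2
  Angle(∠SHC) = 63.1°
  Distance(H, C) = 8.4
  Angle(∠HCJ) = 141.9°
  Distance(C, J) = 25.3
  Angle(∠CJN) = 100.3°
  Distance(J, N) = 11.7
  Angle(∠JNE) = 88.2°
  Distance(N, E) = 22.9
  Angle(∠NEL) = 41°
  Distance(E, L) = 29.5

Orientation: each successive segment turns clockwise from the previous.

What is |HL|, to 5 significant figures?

33.057

S is at the origin; SH runs at 131.2° with length 20.2, so H = (-13.306, 15.199). ∠SHC = 63.1° gives HC at 14.300° from the x-axis; with |HC| = 8.4, C = (-5.1658, 17.274). ∠HCJ = 141.9° gives CJ at -23.800° from the x-axis; with |CJ| = 25.3, J = (17.983, 7.0639). ∠CJN = 100.3° gives JN at -103.50° from the x-axis; with |JN| = 11.7, N = (15.251, -4.3129). ∠JNE = 88.2° gives NE at 164.70° from the x-axis; with |NE| = 22.9, E = (-6.8370, 1.7298). ∠NEL = 41.0° gives EL at 25.700° from the x-axis; with |EL| = 29.5, L = (19.745, 14.523). Then |HL| = |L − H| = 33.057.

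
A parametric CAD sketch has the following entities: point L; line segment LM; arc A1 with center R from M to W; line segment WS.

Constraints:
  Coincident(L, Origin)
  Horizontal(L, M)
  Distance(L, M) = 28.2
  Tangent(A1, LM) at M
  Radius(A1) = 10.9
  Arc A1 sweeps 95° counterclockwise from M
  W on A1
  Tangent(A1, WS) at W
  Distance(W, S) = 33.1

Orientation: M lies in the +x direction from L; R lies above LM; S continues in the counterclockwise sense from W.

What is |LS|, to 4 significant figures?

57.60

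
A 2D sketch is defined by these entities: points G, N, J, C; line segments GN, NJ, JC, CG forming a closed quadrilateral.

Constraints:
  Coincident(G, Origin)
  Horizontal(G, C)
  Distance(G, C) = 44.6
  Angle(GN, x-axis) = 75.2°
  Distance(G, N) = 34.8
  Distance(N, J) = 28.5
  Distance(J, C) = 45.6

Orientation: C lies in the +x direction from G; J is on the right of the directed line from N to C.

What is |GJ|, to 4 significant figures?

6.755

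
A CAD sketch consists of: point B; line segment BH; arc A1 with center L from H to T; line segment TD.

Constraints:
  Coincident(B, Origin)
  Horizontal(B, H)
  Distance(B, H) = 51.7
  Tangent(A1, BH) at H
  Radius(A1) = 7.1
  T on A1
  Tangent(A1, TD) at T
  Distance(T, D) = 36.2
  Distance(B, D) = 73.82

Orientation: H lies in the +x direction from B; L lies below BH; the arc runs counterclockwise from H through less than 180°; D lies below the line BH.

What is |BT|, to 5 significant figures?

46.307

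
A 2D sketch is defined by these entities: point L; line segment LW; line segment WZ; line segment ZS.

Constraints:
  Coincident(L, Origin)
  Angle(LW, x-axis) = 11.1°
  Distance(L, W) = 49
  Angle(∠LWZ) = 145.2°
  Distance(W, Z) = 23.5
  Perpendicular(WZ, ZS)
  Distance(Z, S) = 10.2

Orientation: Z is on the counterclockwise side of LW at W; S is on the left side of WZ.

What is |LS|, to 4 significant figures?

66.17

L is at the origin; LW runs at 11.1° with length 49.0, so W = 49.0·(cos 11.1°, sin 11.1°) = (48.08, 9.434). ∠LWZ = 145.2°, so WZ runs at 11.1° + (180° − 145.2°) = 45.90° from the x-axis; with |WZ| = 23.5, Z = W + 23.5·(cos 45.90°, sin 45.90°) = (64.44, 26.31). WZ ⟂ ZS; with |ZS| = 10.2 on the left of WZ, S = Z + 10.2·(-0.7181, 0.6959) = (57.11, 33.41). Then |LS| = |S − L| = 66.17.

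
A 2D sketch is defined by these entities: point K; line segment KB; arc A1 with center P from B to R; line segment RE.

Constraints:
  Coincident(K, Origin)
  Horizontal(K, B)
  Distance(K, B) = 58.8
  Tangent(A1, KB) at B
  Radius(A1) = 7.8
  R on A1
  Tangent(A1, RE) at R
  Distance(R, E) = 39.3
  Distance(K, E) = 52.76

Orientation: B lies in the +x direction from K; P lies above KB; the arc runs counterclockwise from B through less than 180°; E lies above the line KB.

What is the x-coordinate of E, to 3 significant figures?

34.7

Checks: |PB| = 7.800 ✓; |PR| = 7.800 ✓; ∠(PR, RE) = 90.00° ✓; |RE| = 39.30 ✓; |KE| = 52.76 ✓.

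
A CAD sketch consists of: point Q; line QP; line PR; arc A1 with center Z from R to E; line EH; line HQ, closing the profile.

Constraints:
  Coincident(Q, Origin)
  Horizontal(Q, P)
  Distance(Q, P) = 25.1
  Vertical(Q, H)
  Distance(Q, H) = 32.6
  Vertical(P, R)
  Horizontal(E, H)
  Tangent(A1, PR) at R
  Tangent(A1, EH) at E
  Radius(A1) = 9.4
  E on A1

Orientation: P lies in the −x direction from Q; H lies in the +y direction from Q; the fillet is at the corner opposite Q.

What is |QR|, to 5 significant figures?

34.180

Q is at the origin; Q and P share the same y with |QP| = 25.1 and P on the −x side, so P = (-25.100, 0.0000). QH is vertical with |QH| = 32.6 and H on the +y side, so H = (0.0000, 32.600). The virtual corner opposite Q is at (-25.100, 32.600). Tangency of A1 to PR means the radius ZR is perpendicular to PR and A1 meets EH tangentially, so ZE is at right angles to EH, with radius 9.4, so the center Z sits 9.4 in from both sides at Z = (-15.700, 23.200). That places the tangent points at R = (-25.100, 23.200) on PR and E = (-15.700, 32.600) on EH. Then |QR| = |R − Q| = 34.180.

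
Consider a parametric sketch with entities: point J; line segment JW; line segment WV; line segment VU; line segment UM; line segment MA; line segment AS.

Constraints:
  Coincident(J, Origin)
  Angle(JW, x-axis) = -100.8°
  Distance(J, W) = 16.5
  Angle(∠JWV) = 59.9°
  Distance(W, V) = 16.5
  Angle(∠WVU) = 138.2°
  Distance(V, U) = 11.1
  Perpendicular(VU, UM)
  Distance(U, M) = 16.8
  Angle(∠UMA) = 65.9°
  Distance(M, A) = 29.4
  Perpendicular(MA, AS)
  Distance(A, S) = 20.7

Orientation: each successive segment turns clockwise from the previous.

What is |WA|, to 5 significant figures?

7.0913

J is at the origin; JW runs at -100.8° with length 16.5, so W = (-3.0918, -16.208). ∠JWV = 59.9° gives WV at 139.10° from the x-axis; with |WV| = 16.5, V = (-15.563, -5.4045). ∠WVU = 138.2° gives VU at 97.300° from the x-axis; with |VU| = 11.1, U = (-16.974, 5.6055). VU is perpendicular to UM, so UM runs at 7.3000°; with |UM| = 16.8, M = (-0.30996, 7.7402). ∠UMA = 65.9° gives MA at -106.80° from the x-axis; with |MA| = 29.4, A = (-8.8075, -20.405). Then |WA| = |A − W| = 7.0913.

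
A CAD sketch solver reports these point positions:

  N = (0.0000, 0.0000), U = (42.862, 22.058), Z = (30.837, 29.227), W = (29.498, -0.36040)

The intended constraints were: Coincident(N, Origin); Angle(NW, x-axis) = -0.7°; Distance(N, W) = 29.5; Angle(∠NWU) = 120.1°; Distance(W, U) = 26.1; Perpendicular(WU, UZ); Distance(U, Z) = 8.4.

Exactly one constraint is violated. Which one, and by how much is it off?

Distance(U, Z) = 8.4 — off by 5.60.

N = (0.00, 0.00) ✓; NW at -0.7000° ✓; |NW| = 29.50 ✓; ∠NWU = 120.1° ✓; |WU| = 26.10 ✓; ∠(WU, UZ) = 90.00° ✓; |UZ| = 14.00 ✗.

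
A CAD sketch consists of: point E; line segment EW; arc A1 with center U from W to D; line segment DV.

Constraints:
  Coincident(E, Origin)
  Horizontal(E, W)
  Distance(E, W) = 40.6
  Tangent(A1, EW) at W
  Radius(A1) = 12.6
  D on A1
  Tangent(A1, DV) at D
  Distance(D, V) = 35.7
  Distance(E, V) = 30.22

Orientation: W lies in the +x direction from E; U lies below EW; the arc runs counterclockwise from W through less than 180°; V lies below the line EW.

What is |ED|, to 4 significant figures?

31.78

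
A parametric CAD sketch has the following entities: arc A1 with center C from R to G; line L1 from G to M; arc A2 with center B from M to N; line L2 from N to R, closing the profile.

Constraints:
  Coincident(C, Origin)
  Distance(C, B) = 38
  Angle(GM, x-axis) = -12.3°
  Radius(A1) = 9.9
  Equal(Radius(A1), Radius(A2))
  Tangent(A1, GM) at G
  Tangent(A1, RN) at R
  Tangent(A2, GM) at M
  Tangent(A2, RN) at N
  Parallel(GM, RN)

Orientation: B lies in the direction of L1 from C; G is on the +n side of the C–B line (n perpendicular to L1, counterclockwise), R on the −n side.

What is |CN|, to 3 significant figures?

39.3

The slot axis is L1's direction at -12.3°, so u = (cos -12.3°, sin -12.3°) = (0.977, -0.213) and n = (−sin -12.3°, cos -12.3°) = (0.213, 0.977). C is at the origin and B lies 38.0 along u from C, so B = 38.0·u = (37.1, -8.10). Tangency of A1 to both parallel lines with radius 9.9 puts G and R at C ± 9.9·n: G = (2.11, 9.67), R = (-2.11, -9.67). Equal radii place M and N the same way about B: M = B + 9.9·n = (39.2, 1.58), N = B − 9.9·n = (35.0, -17.8). Then |CN| = |N − C| = 39.3.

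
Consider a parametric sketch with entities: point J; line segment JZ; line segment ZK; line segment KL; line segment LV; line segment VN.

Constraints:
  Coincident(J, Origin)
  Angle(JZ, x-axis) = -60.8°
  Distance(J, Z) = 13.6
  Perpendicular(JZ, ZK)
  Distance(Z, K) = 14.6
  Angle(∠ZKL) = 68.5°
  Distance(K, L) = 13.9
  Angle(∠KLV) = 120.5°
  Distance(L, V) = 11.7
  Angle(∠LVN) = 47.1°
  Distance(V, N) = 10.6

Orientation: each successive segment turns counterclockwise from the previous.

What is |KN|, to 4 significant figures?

12.28

∠KLV = 120.5° gives LV at -159.8° from the x-axis; with |LV| = 11.7, V = (-2.357, 0.01502). ∠LVN = 47.1° gives VN at -26.90° from the x-axis; with |VN| = 10.6, N = (7.096, -4.781). Then |KN| = |N − K| = 12.28.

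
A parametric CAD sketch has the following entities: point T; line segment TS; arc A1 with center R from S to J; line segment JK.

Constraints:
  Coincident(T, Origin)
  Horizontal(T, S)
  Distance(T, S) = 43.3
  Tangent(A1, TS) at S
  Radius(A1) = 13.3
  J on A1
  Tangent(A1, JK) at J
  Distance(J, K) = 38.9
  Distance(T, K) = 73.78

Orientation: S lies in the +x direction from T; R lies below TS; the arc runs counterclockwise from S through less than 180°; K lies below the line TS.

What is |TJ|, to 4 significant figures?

37.32

Checks: |RJ| = 13.30 ✓; ∠(RJ, JK) = 90.00° ✓; |JK| = 38.90 ✓; |TK| = 73.78 ✓.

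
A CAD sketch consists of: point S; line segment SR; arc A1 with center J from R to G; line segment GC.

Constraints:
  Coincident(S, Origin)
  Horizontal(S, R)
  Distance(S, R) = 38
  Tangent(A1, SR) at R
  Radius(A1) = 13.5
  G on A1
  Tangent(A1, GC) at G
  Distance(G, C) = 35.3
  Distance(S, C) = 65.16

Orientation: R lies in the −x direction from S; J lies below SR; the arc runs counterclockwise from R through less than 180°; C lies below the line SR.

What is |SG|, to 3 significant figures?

53.8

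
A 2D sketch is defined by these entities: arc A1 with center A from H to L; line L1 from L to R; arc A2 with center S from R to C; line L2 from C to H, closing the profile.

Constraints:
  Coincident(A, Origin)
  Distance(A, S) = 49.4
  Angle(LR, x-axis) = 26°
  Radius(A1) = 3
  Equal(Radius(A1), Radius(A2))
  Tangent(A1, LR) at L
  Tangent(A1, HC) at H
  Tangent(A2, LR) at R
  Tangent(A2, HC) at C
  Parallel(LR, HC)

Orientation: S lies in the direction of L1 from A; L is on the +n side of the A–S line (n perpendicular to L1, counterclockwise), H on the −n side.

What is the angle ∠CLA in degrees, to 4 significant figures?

83.07°

Tangency of A1 to both parallel lines with radius 3.0 puts L and H at A ± 3.0·n: L = (-1.315, 2.696), H = (1.315, -2.696). Equal radii place R and C the same way about S: R = S + 3.0·n = (43.09, 24.35), C = S − 3.0·n = (45.72, 18.96). Then cos ∠CLA = LC·LA / (|LC||LA|), giving 83.07°.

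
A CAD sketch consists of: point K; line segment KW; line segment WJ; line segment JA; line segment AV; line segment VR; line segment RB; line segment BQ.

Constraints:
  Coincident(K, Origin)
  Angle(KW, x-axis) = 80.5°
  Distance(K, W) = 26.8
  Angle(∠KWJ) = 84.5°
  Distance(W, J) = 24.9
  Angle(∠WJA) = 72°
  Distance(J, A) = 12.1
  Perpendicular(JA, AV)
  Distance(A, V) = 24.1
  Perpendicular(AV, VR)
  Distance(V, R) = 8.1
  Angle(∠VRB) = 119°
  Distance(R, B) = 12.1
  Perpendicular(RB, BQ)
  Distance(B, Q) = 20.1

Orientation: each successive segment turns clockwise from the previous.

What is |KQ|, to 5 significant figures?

18.953

K is at the origin; KW runs at 80.5° with length 26.8, so W = (4.4233, 26.432). ∠KWJ = 84.5° gives WJ at -15.000° from the x-axis; with |WJ| = 24.9, J = (28.475, 19.988). ∠WJA = 72.0° gives JA at -123.00° from the x-axis; with |JA| = 12.1, A = (21.885, 9.8399). The perpendicularity gives AV at right angles to JA, so AV runs at 147.00°; with |AV| = 24.1, V = (1.6727, 22.966). AV is perpendicular to VR, so VR runs at 57.000°; with |VR| = 8.1, R = (6.0843, 29.759). ∠VRB = 119.0° gives RB at -4.0000° from the x-axis; with |RB| = 12.1, B = (18.155, 28.915). The perpendicularity gives BQ at right angles to RB, so BQ runs at -94.000°; with |BQ| = 20.1, Q = (16.753, 8.8639). Then |KQ| = |Q − K| = 18.953.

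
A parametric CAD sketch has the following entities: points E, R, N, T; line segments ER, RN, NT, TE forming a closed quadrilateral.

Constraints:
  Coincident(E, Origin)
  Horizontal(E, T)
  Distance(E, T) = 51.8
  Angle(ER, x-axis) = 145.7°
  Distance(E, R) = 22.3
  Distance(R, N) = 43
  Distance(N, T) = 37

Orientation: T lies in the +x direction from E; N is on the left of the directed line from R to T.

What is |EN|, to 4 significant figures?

32.97

E is at the origin; E and T share the same y with |ET| = 51.8 and T in +x, so T = (51.8, 0). ER runs at 145.7° with |ER| = 22.3, so R = (-18.42, 12.57). N is determined by |RN| = 43.0 and |NT| = 37.0 together: it lies at the intersection of circle(R, 43.0) and circle(T, 37.0). With |RT| = 71.34, the foot of the radical line on RT is 39.03 from R and the perpendicular offset is √(43.0² − 39.03²) = 18.04. Taking the left-of-RT solution: N = (23.18, 23.45).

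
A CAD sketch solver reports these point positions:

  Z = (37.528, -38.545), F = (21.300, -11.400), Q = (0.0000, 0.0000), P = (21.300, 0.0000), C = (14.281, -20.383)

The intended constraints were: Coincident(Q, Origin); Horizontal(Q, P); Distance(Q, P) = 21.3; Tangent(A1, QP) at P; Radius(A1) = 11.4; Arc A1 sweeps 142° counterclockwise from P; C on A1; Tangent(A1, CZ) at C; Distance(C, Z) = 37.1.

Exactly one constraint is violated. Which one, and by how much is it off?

Distance(C, Z) = 37.1 — off by 7.60.

Q = (0.00, 0.00) ✓; Q.y = 0.00, P.y = 0.00 ✓; |QP| = 21.30 ✓; ∠(FP, PQ) = 90.00° ✓; |FP| = 11.40 ✓; bearing(F→C) − bearing(F→P) = 142.0° ✓; |FC| = 11.40 ✓; ∠(FC, CZ) = 90.00° ✓; |CZ| = 29.50 ✗.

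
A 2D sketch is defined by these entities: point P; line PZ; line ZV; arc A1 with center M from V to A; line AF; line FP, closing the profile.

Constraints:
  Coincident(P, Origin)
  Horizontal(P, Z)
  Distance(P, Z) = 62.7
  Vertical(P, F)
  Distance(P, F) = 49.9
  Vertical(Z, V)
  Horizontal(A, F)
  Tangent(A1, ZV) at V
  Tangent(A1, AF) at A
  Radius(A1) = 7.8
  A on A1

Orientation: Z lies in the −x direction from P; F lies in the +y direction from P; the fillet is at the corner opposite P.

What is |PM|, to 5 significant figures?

69.184

P is at the origin; PZ is horizontal with |PZ| = 62.7 and Z on the −x side, so Z = (-62.700, 0.0000). P and F share the same x with |PF| = 49.9 and F on the +y side, so F = (0.0000, 49.900). The virtual corner opposite P is at (-62.700, 49.900). A1 meets ZV tangentially, so MV is at right angles to ZV and since A1 is tangent to AF there, MA ⟂ AF, with radius 7.8, so the center M sits 7.8 in from both sides at M = (-54.900, 42.100). Then |PM| = |M − P| = 69.184.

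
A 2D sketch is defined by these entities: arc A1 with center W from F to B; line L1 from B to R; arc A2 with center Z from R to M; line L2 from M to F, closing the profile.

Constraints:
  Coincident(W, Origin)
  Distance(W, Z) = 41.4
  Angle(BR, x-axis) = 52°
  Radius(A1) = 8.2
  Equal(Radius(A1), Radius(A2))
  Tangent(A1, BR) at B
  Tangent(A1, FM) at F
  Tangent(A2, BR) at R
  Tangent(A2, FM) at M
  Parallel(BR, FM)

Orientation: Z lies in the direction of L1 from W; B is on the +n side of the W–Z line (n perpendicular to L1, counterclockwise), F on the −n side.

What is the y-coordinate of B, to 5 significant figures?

5.0484

The slot axis is L1's direction at 52.0°, so u = (cos 52.0°, sin 52.0°) = (0.61566, 0.78801) and n = (−sin 52.0°, cos 52.0°) = (-0.78801, 0.61566). W is at the origin and Z lies 41.4 along u from W, so Z = 41.4·u = (25.488, 32.624). Tangency of A1 to both parallel lines with radius 8.2 puts B and F at W ± 8.2·n: B = (-6.4617, 5.0484), F = (6.4617, -5.0484). So B.y = 5.0484.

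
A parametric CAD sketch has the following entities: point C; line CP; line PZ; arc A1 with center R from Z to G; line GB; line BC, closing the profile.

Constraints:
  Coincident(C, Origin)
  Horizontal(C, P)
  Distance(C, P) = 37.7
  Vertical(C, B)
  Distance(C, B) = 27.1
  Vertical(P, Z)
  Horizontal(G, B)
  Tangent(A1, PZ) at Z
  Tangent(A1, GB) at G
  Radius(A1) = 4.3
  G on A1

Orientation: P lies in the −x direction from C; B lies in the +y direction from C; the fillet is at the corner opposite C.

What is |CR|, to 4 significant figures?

40.44

C is at the origin; CP is horizontal with |CP| = 37.7 and P on the −x side, so P = (-37.70, 0.000). CB is vertical with |CB| = 27.1 and B on the +y side, so B = (0.000, 27.10). The virtual corner opposite C is at (-37.70, 27.10). Since A1 is tangent to PZ there, RZ ⟂ PZ and tangency of A1 to GB means the radius RG is perpendicular to GB, with radius 4.3, so the center R sits 4.3 in from both sides at R = (-33.40, 22.80). Then |CR| = |R − C| = 40.44.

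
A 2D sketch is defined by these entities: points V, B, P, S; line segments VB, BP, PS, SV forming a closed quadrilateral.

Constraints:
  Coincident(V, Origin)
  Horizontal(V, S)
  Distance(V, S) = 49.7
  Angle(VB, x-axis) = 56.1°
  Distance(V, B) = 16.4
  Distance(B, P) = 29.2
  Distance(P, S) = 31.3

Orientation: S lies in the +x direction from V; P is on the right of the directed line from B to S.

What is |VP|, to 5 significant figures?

24.870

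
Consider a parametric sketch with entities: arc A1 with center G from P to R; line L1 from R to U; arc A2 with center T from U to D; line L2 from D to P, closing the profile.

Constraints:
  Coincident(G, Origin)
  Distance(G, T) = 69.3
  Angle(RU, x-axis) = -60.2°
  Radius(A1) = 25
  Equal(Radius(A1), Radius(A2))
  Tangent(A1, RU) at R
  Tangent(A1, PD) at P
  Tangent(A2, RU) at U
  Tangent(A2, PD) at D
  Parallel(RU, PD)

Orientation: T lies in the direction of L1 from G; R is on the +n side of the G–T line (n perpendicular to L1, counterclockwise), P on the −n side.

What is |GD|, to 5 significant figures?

73.672

Tangency of A1 to both parallel lines with radius 25.0 puts R and P at G ± 25.0·n: R = (21.694, 12.424), P = (-21.694, -12.424). Equal radii place U and D the same way about T: U = T + 25.0·n = (56.134, -47.712), D = T − 25.0·n = (12.746, -72.560). Then |GD| = |D − G| = 73.672.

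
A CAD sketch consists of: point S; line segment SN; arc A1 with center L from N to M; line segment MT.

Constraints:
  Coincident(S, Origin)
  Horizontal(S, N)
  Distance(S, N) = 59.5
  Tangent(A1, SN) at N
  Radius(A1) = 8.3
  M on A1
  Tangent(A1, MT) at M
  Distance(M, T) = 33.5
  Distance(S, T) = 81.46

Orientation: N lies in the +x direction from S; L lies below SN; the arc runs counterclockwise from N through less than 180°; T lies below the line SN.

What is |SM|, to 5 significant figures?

54.002

S is at the origin; S and N share the same y with |SN| = 59.5 and N on the +x side, so N = (59.500, 0.0000). Since A1 is tangent to SN there, LN ⟂ SN, so L = N + (0, -8.3) = (59.500, -8.3000). Since LM ⟂ MT (tangency), |LT| = √(8.3² + 33.5²) = 34.513 regardless of where M sits on A1. So T lies on both circle(S, 81.46) and circle(L, 34.513); the below-SN intersection is T = (70.354, -41.062). M is the foot of the tangent from T: M = (52.480, -12.728).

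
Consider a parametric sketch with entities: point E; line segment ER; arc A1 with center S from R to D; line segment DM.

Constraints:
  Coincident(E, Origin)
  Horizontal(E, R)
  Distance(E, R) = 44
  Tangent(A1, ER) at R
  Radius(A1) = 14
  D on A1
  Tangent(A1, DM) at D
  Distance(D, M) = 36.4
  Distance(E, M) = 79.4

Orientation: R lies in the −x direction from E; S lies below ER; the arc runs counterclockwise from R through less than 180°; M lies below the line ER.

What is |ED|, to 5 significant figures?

59.045

E is at the origin; E and R share the same y with |ER| = 44.0 and R on the −x side, so R = (-44.000, 0.0000). A1 meets ER tangentially, so SR is at right angles to ER, so S = R + (0, -14) = (-44.000, -14.000). Since SD ⟂ DM (tangency), |SM| = √(14.0² + 36.4²) = 38.999 regardless of where D sits on A1. So M lies on both circle(E, 79.4) and circle(S, 38.999); the below-ER intersection is M = (-63.357, -47.857). D is the foot of the tangent from M: D = (-57.838, -11.877).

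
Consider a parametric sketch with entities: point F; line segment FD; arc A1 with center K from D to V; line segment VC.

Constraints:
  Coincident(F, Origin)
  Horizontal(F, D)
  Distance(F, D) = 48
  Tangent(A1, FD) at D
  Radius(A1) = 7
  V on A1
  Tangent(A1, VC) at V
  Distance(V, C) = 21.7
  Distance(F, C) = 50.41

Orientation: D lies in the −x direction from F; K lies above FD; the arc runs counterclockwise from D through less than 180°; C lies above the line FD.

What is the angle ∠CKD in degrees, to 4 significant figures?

163.1°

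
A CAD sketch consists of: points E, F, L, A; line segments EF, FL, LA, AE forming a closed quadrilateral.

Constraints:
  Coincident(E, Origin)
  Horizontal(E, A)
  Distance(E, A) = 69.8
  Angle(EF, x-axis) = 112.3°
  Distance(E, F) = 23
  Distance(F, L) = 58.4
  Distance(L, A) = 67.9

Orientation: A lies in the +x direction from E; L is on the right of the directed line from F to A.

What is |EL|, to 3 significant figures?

35.4

Checks: |FL| = 58.40 ✓; |LA| = 67.90 ✓.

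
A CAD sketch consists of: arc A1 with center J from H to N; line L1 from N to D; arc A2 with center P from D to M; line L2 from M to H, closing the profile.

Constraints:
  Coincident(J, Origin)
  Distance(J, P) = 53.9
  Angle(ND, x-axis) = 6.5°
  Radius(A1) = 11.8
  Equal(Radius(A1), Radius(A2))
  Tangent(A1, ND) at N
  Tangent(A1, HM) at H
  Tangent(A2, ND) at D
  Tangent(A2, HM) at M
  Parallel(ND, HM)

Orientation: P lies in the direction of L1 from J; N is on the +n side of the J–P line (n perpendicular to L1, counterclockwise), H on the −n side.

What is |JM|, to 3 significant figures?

55.2

The slot axis is L1's direction at 6.5°, so u = (cos 6.5°, sin 6.5°) = (0.994, 0.113) and n = (−sin 6.5°, cos 6.5°) = (-0.113, 0.994). J is at the origin and P lies 53.9 along u from J, so P = 53.9·u = (53.6, 6.10). Tangency of A1 to both parallel lines with radius 11.8 puts N and H at J ± 11.8·n: N = (-1.34, 11.7), H = (1.34, -11.7). Equal radii place D and M the same way about P: D = P + 11.8·n = (52.2, 17.8), M = P − 11.8·n = (54.9, -5.62). Then |JM| = |M − J| = 55.2.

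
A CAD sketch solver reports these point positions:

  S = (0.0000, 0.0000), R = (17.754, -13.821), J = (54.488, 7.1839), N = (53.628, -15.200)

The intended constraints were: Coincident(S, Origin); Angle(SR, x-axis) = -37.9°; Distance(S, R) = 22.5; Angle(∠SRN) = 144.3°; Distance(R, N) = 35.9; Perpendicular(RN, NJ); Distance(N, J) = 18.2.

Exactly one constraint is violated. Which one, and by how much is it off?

Distance(N, J) = 18.2 — off by 4.20.

S = (0.00, 0.00) ✓; SR at -37.90° ✓; |SR| = 22.50 ✓; ∠SRN = 144.3° ✓; |RN| = 35.90 ✓; ∠(RN, NJ) = 90.00° ✓; |NJ| = 22.40 ✗.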